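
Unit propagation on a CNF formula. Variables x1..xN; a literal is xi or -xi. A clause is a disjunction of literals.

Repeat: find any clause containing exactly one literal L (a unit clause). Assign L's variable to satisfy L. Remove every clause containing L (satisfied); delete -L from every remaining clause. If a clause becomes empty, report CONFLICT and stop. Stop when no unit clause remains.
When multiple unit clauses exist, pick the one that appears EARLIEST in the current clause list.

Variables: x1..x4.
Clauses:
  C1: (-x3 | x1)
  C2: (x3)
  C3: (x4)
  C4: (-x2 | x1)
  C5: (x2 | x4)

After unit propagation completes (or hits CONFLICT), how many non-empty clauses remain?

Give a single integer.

Answer: 0

Derivation:
unit clause [3] forces x3=T; simplify:
  drop -3 from [-3, 1] -> [1]
  satisfied 1 clause(s); 4 remain; assigned so far: [3]
unit clause [1] forces x1=T; simplify:
  satisfied 2 clause(s); 2 remain; assigned so far: [1, 3]
unit clause [4] forces x4=T; simplify:
  satisfied 2 clause(s); 0 remain; assigned so far: [1, 3, 4]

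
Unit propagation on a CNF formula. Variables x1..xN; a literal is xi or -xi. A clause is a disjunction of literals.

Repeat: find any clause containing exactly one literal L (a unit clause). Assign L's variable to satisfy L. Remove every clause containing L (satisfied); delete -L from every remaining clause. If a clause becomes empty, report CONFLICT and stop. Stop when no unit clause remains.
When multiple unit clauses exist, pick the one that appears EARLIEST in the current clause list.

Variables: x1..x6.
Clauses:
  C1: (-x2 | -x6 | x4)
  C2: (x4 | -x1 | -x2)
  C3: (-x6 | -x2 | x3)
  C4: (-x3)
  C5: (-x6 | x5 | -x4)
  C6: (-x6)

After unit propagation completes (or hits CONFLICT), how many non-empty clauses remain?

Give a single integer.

unit clause [-3] forces x3=F; simplify:
  drop 3 from [-6, -2, 3] -> [-6, -2]
  satisfied 1 clause(s); 5 remain; assigned so far: [3]
unit clause [-6] forces x6=F; simplify:
  satisfied 4 clause(s); 1 remain; assigned so far: [3, 6]

Answer: 1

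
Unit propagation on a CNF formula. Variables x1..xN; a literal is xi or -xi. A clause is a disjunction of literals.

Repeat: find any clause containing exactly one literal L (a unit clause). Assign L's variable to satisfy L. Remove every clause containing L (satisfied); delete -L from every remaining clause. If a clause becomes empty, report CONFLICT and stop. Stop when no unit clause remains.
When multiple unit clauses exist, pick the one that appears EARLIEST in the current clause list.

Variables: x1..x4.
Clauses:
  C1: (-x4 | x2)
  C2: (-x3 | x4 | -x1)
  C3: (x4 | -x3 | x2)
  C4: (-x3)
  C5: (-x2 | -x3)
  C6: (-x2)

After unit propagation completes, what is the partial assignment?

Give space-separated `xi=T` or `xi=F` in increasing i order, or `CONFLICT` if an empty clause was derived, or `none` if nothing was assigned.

unit clause [-3] forces x3=F; simplify:
  satisfied 4 clause(s); 2 remain; assigned so far: [3]
unit clause [-2] forces x2=F; simplify:
  drop 2 from [-4, 2] -> [-4]
  satisfied 1 clause(s); 1 remain; assigned so far: [2, 3]
unit clause [-4] forces x4=F; simplify:
  satisfied 1 clause(s); 0 remain; assigned so far: [2, 3, 4]

Answer: x2=F x3=F x4=F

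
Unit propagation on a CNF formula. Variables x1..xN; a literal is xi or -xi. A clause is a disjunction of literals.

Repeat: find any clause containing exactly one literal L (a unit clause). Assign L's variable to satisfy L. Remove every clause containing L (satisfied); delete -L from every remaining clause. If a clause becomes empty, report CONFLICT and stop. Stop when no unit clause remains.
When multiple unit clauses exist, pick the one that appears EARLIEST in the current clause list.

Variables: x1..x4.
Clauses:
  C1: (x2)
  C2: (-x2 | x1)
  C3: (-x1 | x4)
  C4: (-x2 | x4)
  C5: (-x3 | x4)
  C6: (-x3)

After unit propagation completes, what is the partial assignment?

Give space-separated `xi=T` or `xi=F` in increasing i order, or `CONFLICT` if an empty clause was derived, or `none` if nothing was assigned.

unit clause [2] forces x2=T; simplify:
  drop -2 from [-2, 1] -> [1]
  drop -2 from [-2, 4] -> [4]
  satisfied 1 clause(s); 5 remain; assigned so far: [2]
unit clause [1] forces x1=T; simplify:
  drop -1 from [-1, 4] -> [4]
  satisfied 1 clause(s); 4 remain; assigned so far: [1, 2]
unit clause [4] forces x4=T; simplify:
  satisfied 3 clause(s); 1 remain; assigned so far: [1, 2, 4]
unit clause [-3] forces x3=F; simplify:
  satisfied 1 clause(s); 0 remain; assigned so far: [1, 2, 3, 4]

Answer: x1=T x2=T x3=F x4=T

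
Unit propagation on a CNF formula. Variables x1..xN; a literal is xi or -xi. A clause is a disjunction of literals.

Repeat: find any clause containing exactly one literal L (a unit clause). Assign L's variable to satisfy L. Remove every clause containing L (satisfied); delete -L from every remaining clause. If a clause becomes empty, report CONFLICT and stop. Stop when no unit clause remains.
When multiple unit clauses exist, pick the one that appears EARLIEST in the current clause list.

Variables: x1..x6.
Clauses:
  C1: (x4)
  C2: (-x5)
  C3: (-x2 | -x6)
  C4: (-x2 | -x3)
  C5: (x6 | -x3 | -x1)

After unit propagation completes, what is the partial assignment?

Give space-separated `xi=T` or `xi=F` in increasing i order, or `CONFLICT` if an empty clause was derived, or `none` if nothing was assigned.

Answer: x4=T x5=F

Derivation:
unit clause [4] forces x4=T; simplify:
  satisfied 1 clause(s); 4 remain; assigned so far: [4]
unit clause [-5] forces x5=F; simplify:
  satisfied 1 clause(s); 3 remain; assigned so far: [4, 5]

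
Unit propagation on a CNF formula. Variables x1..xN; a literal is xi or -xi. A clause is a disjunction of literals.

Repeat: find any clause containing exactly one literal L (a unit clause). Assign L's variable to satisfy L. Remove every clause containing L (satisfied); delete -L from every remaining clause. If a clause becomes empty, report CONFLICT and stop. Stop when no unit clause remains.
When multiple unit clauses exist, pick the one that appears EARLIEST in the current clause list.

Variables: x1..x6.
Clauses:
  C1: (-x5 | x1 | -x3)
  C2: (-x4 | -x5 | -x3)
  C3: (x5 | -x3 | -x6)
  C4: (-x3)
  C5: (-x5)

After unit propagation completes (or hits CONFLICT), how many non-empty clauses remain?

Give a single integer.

Answer: 0

Derivation:
unit clause [-3] forces x3=F; simplify:
  satisfied 4 clause(s); 1 remain; assigned so far: [3]
unit clause [-5] forces x5=F; simplify:
  satisfied 1 clause(s); 0 remain; assigned so far: [3, 5]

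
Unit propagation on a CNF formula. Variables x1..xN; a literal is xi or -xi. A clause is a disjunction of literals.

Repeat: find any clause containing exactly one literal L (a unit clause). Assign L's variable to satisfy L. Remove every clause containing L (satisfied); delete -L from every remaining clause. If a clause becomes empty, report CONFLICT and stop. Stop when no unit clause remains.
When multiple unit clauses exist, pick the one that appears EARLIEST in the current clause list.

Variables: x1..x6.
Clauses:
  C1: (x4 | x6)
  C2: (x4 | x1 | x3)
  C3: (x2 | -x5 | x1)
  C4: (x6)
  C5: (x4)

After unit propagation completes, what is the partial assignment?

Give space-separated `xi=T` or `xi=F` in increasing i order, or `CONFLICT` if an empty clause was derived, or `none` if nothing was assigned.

Answer: x4=T x6=T

Derivation:
unit clause [6] forces x6=T; simplify:
  satisfied 2 clause(s); 3 remain; assigned so far: [6]
unit clause [4] forces x4=T; simplify:
  satisfied 2 clause(s); 1 remain; assigned so far: [4, 6]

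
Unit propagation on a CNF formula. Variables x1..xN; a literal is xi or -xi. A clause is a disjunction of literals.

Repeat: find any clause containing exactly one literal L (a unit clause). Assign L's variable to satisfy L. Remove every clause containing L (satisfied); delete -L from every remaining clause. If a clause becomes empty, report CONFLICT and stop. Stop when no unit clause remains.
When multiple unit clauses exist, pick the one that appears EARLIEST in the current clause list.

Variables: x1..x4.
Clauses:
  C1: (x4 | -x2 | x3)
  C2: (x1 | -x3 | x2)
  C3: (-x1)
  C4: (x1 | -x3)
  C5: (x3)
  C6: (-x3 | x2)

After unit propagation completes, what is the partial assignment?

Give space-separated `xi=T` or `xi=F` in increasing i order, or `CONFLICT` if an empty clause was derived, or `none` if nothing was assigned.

Answer: CONFLICT

Derivation:
unit clause [-1] forces x1=F; simplify:
  drop 1 from [1, -3, 2] -> [-3, 2]
  drop 1 from [1, -3] -> [-3]
  satisfied 1 clause(s); 5 remain; assigned so far: [1]
unit clause [-3] forces x3=F; simplify:
  drop 3 from [4, -2, 3] -> [4, -2]
  drop 3 from [3] -> [] (empty!)
  satisfied 3 clause(s); 2 remain; assigned so far: [1, 3]
CONFLICT (empty clause)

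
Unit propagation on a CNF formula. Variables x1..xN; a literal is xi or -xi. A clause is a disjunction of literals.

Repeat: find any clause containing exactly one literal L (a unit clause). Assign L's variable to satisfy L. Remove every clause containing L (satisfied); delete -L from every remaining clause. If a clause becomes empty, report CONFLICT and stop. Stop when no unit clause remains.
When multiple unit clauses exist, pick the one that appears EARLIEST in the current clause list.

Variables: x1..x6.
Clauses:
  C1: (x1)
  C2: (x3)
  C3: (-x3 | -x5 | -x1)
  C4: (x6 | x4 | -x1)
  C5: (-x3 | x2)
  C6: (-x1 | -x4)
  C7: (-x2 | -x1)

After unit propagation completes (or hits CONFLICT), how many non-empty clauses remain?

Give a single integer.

unit clause [1] forces x1=T; simplify:
  drop -1 from [-3, -5, -1] -> [-3, -5]
  drop -1 from [6, 4, -1] -> [6, 4]
  drop -1 from [-1, -4] -> [-4]
  drop -1 from [-2, -1] -> [-2]
  satisfied 1 clause(s); 6 remain; assigned so far: [1]
unit clause [3] forces x3=T; simplify:
  drop -3 from [-3, -5] -> [-5]
  drop -3 from [-3, 2] -> [2]
  satisfied 1 clause(s); 5 remain; assigned so far: [1, 3]
unit clause [-5] forces x5=F; simplify:
  satisfied 1 clause(s); 4 remain; assigned so far: [1, 3, 5]
unit clause [2] forces x2=T; simplify:
  drop -2 from [-2] -> [] (empty!)
  satisfied 1 clause(s); 3 remain; assigned so far: [1, 2, 3, 5]
CONFLICT (empty clause)

Answer: 2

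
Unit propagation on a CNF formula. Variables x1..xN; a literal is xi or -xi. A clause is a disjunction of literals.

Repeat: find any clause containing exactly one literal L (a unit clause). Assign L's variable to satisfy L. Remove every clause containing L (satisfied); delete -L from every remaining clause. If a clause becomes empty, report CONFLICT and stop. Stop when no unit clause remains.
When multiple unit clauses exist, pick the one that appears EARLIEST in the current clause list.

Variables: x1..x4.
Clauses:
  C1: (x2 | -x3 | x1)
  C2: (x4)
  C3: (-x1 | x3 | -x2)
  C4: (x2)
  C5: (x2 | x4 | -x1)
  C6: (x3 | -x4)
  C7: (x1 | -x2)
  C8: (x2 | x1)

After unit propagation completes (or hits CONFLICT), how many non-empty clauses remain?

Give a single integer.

unit clause [4] forces x4=T; simplify:
  drop -4 from [3, -4] -> [3]
  satisfied 2 clause(s); 6 remain; assigned so far: [4]
unit clause [2] forces x2=T; simplify:
  drop -2 from [-1, 3, -2] -> [-1, 3]
  drop -2 from [1, -2] -> [1]
  satisfied 3 clause(s); 3 remain; assigned so far: [2, 4]
unit clause [3] forces x3=T; simplify:
  satisfied 2 clause(s); 1 remain; assigned so far: [2, 3, 4]
unit clause [1] forces x1=T; simplify:
  satisfied 1 clause(s); 0 remain; assigned so far: [1, 2, 3, 4]

Answer: 0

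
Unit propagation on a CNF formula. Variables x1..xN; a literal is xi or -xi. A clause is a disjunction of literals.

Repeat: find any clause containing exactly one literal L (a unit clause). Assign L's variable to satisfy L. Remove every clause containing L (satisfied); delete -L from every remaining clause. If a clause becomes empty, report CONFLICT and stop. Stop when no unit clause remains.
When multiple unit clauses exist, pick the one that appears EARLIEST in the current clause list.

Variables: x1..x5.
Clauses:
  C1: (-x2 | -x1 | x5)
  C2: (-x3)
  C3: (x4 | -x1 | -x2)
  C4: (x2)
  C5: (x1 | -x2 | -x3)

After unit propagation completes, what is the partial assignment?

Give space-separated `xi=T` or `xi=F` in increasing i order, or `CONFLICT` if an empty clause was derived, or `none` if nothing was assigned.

Answer: x2=T x3=F

Derivation:
unit clause [-3] forces x3=F; simplify:
  satisfied 2 clause(s); 3 remain; assigned so far: [3]
unit clause [2] forces x2=T; simplify:
  drop -2 from [-2, -1, 5] -> [-1, 5]
  drop -2 from [4, -1, -2] -> [4, -1]
  satisfied 1 clause(s); 2 remain; assigned so far: [2, 3]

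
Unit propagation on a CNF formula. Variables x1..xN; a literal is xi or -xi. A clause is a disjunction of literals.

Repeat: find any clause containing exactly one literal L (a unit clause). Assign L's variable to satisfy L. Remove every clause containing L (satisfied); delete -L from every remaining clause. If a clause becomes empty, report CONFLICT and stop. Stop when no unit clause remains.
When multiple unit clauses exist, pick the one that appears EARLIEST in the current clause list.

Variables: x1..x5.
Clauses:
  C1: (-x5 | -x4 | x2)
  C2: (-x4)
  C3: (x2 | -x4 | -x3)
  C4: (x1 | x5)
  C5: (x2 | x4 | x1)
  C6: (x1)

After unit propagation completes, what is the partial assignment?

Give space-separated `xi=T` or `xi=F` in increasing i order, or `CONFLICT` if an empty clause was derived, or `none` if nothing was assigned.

unit clause [-4] forces x4=F; simplify:
  drop 4 from [2, 4, 1] -> [2, 1]
  satisfied 3 clause(s); 3 remain; assigned so far: [4]
unit clause [1] forces x1=T; simplify:
  satisfied 3 clause(s); 0 remain; assigned so far: [1, 4]

Answer: x1=T x4=F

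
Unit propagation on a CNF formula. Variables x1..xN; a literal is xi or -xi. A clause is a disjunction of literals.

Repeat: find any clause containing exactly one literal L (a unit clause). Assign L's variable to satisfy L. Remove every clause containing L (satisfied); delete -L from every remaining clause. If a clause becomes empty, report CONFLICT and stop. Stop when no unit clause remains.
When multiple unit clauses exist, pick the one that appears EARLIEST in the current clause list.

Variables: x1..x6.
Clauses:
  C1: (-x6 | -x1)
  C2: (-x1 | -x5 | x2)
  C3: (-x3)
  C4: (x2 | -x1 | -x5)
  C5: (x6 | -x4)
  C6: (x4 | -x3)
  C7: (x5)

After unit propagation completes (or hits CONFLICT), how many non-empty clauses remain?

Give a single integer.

unit clause [-3] forces x3=F; simplify:
  satisfied 2 clause(s); 5 remain; assigned so far: [3]
unit clause [5] forces x5=T; simplify:
  drop -5 from [-1, -5, 2] -> [-1, 2]
  drop -5 from [2, -1, -5] -> [2, -1]
  satisfied 1 clause(s); 4 remain; assigned so far: [3, 5]

Answer: 4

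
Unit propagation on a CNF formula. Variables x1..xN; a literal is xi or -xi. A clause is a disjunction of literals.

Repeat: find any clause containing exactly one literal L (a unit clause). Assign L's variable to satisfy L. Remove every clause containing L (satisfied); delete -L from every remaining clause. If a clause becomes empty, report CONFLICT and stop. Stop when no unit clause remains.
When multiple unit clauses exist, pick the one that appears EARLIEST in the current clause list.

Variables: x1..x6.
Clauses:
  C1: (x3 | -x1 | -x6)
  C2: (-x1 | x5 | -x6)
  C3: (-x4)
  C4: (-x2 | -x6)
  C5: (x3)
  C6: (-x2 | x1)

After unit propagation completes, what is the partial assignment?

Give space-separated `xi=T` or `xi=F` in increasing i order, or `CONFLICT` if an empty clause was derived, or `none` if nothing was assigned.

unit clause [-4] forces x4=F; simplify:
  satisfied 1 clause(s); 5 remain; assigned so far: [4]
unit clause [3] forces x3=T; simplify:
  satisfied 2 clause(s); 3 remain; assigned so far: [3, 4]

Answer: x3=T x4=F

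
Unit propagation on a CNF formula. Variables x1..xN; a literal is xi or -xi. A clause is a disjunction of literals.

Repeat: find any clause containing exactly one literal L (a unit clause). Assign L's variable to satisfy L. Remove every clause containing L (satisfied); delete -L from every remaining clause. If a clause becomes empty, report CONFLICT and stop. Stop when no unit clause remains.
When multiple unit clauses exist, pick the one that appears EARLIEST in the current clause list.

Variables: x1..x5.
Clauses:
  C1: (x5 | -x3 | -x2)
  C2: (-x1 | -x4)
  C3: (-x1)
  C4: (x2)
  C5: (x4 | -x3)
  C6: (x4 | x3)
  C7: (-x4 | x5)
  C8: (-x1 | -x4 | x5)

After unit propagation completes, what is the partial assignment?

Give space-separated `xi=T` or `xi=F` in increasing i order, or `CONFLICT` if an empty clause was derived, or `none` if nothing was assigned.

Answer: x1=F x2=T

Derivation:
unit clause [-1] forces x1=F; simplify:
  satisfied 3 clause(s); 5 remain; assigned so far: [1]
unit clause [2] forces x2=T; simplify:
  drop -2 from [5, -3, -2] -> [5, -3]
  satisfied 1 clause(s); 4 remain; assigned so far: [1, 2]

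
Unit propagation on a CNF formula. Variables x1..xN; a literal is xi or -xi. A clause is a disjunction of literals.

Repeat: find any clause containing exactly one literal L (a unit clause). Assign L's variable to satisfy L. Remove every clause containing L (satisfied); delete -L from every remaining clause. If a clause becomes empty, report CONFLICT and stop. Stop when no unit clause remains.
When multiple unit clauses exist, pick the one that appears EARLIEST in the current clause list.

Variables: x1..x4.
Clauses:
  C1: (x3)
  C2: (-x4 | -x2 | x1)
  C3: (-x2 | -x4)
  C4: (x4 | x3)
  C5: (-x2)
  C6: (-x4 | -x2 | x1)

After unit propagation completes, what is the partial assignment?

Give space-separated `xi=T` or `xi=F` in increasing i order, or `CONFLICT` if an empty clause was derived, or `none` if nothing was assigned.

unit clause [3] forces x3=T; simplify:
  satisfied 2 clause(s); 4 remain; assigned so far: [3]
unit clause [-2] forces x2=F; simplify:
  satisfied 4 clause(s); 0 remain; assigned so far: [2, 3]

Answer: x2=F x3=T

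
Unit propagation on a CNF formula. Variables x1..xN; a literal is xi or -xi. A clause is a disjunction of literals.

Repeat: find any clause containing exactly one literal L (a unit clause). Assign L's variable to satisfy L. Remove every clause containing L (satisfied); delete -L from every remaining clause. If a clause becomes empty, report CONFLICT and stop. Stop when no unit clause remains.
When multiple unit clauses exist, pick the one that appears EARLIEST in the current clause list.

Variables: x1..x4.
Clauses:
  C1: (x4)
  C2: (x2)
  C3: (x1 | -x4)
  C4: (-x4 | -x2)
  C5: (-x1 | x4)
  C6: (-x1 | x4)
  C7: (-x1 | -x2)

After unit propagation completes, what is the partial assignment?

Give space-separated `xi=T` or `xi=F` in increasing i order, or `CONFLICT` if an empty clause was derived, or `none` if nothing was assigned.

Answer: CONFLICT

Derivation:
unit clause [4] forces x4=T; simplify:
  drop -4 from [1, -4] -> [1]
  drop -4 from [-4, -2] -> [-2]
  satisfied 3 clause(s); 4 remain; assigned so far: [4]
unit clause [2] forces x2=T; simplify:
  drop -2 from [-2] -> [] (empty!)
  drop -2 from [-1, -2] -> [-1]
  satisfied 1 clause(s); 3 remain; assigned so far: [2, 4]
CONFLICT (empty clause)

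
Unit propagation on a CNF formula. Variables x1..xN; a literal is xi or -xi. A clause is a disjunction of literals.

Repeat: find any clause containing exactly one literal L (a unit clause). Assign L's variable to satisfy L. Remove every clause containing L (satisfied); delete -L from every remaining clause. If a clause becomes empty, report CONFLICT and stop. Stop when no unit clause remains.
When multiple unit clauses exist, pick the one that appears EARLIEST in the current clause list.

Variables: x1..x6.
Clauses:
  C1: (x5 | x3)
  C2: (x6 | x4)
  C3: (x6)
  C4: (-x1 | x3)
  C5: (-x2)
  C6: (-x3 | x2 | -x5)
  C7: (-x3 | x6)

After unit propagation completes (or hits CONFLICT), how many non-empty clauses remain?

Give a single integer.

Answer: 3

Derivation:
unit clause [6] forces x6=T; simplify:
  satisfied 3 clause(s); 4 remain; assigned so far: [6]
unit clause [-2] forces x2=F; simplify:
  drop 2 from [-3, 2, -5] -> [-3, -5]
  satisfied 1 clause(s); 3 remain; assigned so far: [2, 6]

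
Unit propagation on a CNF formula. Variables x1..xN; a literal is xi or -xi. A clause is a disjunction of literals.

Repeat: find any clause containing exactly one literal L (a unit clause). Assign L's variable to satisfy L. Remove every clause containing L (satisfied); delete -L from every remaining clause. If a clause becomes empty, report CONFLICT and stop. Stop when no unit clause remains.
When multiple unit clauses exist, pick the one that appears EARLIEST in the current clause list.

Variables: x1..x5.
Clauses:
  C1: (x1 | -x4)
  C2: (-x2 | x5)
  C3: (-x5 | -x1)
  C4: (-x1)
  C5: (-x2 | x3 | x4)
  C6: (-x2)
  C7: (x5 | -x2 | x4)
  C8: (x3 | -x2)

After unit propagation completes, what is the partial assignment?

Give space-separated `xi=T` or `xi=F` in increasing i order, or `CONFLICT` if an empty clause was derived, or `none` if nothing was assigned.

unit clause [-1] forces x1=F; simplify:
  drop 1 from [1, -4] -> [-4]
  satisfied 2 clause(s); 6 remain; assigned so far: [1]
unit clause [-4] forces x4=F; simplify:
  drop 4 from [-2, 3, 4] -> [-2, 3]
  drop 4 from [5, -2, 4] -> [5, -2]
  satisfied 1 clause(s); 5 remain; assigned so far: [1, 4]
unit clause [-2] forces x2=F; simplify:
  satisfied 5 clause(s); 0 remain; assigned so far: [1, 2, 4]

Answer: x1=F x2=F x4=F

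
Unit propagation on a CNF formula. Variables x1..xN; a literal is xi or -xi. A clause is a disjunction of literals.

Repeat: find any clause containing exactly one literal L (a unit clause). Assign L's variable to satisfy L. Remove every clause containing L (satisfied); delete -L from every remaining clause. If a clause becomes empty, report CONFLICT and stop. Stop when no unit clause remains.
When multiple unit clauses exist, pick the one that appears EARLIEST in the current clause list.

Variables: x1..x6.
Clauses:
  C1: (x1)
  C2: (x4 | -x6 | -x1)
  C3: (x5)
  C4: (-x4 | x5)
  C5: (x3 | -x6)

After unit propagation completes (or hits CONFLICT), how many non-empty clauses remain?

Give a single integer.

Answer: 2

Derivation:
unit clause [1] forces x1=T; simplify:
  drop -1 from [4, -6, -1] -> [4, -6]
  satisfied 1 clause(s); 4 remain; assigned so far: [1]
unit clause [5] forces x5=T; simplify:
  satisfied 2 clause(s); 2 remain; assigned so far: [1, 5]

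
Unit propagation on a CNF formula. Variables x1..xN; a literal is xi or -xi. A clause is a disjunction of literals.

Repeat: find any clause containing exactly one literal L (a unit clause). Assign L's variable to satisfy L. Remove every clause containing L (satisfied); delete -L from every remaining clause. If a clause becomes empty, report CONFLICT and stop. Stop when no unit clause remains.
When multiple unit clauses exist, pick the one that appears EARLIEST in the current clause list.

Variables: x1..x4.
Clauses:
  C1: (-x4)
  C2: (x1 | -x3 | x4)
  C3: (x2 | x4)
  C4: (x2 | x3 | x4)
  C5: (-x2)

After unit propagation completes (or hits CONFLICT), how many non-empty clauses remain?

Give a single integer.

unit clause [-4] forces x4=F; simplify:
  drop 4 from [1, -3, 4] -> [1, -3]
  drop 4 from [2, 4] -> [2]
  drop 4 from [2, 3, 4] -> [2, 3]
  satisfied 1 clause(s); 4 remain; assigned so far: [4]
unit clause [2] forces x2=T; simplify:
  drop -2 from [-2] -> [] (empty!)
  satisfied 2 clause(s); 2 remain; assigned so far: [2, 4]
CONFLICT (empty clause)

Answer: 1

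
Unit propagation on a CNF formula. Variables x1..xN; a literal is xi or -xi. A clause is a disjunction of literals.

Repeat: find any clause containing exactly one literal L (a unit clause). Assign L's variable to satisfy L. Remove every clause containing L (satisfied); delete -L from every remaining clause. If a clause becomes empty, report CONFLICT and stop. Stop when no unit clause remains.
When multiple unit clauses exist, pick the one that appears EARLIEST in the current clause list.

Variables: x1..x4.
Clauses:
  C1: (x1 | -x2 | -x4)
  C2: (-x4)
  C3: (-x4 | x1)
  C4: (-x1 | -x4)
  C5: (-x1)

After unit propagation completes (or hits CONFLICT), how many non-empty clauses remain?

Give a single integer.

Answer: 0

Derivation:
unit clause [-4] forces x4=F; simplify:
  satisfied 4 clause(s); 1 remain; assigned so far: [4]
unit clause [-1] forces x1=F; simplify:
  satisfied 1 clause(s); 0 remain; assigned so far: [1, 4]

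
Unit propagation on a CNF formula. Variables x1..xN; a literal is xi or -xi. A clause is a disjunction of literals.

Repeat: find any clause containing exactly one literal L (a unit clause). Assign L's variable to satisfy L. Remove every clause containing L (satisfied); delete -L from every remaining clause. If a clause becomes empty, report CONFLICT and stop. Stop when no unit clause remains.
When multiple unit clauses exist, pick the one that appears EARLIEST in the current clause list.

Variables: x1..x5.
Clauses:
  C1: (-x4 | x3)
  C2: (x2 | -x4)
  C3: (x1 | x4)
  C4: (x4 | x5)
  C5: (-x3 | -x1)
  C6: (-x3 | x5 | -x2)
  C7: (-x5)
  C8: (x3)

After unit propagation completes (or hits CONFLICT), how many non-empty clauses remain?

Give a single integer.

unit clause [-5] forces x5=F; simplify:
  drop 5 from [4, 5] -> [4]
  drop 5 from [-3, 5, -2] -> [-3, -2]
  satisfied 1 clause(s); 7 remain; assigned so far: [5]
unit clause [4] forces x4=T; simplify:
  drop -4 from [-4, 3] -> [3]
  drop -4 from [2, -4] -> [2]
  satisfied 2 clause(s); 5 remain; assigned so far: [4, 5]
unit clause [3] forces x3=T; simplify:
  drop -3 from [-3, -1] -> [-1]
  drop -3 from [-3, -2] -> [-2]
  satisfied 2 clause(s); 3 remain; assigned so far: [3, 4, 5]
unit clause [2] forces x2=T; simplify:
  drop -2 from [-2] -> [] (empty!)
  satisfied 1 clause(s); 2 remain; assigned so far: [2, 3, 4, 5]
CONFLICT (empty clause)

Answer: 1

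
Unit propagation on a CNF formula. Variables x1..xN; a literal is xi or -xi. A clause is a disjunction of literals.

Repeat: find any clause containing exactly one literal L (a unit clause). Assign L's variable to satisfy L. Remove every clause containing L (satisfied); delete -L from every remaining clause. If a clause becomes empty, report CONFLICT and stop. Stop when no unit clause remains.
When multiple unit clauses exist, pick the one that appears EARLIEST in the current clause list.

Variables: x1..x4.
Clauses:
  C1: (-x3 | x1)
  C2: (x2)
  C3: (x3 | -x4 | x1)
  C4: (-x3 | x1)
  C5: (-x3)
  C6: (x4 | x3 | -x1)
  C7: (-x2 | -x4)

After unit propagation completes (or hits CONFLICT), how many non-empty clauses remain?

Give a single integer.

unit clause [2] forces x2=T; simplify:
  drop -2 from [-2, -4] -> [-4]
  satisfied 1 clause(s); 6 remain; assigned so far: [2]
unit clause [-3] forces x3=F; simplify:
  drop 3 from [3, -4, 1] -> [-4, 1]
  drop 3 from [4, 3, -1] -> [4, -1]
  satisfied 3 clause(s); 3 remain; assigned so far: [2, 3]
unit clause [-4] forces x4=F; simplify:
  drop 4 from [4, -1] -> [-1]
  satisfied 2 clause(s); 1 remain; assigned so far: [2, 3, 4]
unit clause [-1] forces x1=F; simplify:
  satisfied 1 clause(s); 0 remain; assigned so far: [1, 2, 3, 4]

Answer: 0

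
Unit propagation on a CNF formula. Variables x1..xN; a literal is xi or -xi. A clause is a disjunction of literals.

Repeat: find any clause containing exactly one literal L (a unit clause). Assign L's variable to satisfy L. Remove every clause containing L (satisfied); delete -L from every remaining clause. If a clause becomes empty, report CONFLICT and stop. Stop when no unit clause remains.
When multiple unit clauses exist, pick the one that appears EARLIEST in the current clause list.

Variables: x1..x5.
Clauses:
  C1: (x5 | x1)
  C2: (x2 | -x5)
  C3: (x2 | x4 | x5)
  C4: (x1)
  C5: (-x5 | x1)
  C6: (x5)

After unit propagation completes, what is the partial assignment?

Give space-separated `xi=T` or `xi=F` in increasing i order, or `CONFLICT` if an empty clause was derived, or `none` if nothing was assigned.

Answer: x1=T x2=T x5=T

Derivation:
unit clause [1] forces x1=T; simplify:
  satisfied 3 clause(s); 3 remain; assigned so far: [1]
unit clause [5] forces x5=T; simplify:
  drop -5 from [2, -5] -> [2]
  satisfied 2 clause(s); 1 remain; assigned so far: [1, 5]
unit clause [2] forces x2=T; simplify:
  satisfied 1 clause(s); 0 remain; assigned so far: [1, 2, 5]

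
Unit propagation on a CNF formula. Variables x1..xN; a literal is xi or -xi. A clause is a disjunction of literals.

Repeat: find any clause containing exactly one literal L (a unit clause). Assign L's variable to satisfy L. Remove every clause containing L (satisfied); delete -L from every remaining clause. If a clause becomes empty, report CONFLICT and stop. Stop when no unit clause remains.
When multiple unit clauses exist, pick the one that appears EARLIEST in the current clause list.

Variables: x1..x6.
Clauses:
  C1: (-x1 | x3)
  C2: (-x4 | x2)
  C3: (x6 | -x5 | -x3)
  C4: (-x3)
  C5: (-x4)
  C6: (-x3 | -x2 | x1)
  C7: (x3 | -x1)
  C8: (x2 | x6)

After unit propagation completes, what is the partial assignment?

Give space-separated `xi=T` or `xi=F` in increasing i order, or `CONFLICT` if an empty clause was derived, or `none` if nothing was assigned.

unit clause [-3] forces x3=F; simplify:
  drop 3 from [-1, 3] -> [-1]
  drop 3 from [3, -1] -> [-1]
  satisfied 3 clause(s); 5 remain; assigned so far: [3]
unit clause [-1] forces x1=F; simplify:
  satisfied 2 clause(s); 3 remain; assigned so far: [1, 3]
unit clause [-4] forces x4=F; simplify:
  satisfied 2 clause(s); 1 remain; assigned so far: [1, 3, 4]

Answer: x1=F x3=F x4=F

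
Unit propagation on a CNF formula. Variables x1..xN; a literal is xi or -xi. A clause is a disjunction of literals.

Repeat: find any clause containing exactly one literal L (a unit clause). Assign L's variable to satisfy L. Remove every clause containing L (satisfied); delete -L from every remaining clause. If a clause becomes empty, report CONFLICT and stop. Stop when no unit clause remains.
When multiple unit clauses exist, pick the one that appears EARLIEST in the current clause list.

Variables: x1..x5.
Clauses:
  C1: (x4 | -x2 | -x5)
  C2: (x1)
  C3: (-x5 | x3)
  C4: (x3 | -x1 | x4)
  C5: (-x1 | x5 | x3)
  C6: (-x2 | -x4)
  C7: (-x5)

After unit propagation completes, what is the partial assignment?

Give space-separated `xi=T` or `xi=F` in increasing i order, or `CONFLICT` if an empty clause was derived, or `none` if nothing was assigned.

unit clause [1] forces x1=T; simplify:
  drop -1 from [3, -1, 4] -> [3, 4]
  drop -1 from [-1, 5, 3] -> [5, 3]
  satisfied 1 clause(s); 6 remain; assigned so far: [1]
unit clause [-5] forces x5=F; simplify:
  drop 5 from [5, 3] -> [3]
  satisfied 3 clause(s); 3 remain; assigned so far: [1, 5]
unit clause [3] forces x3=T; simplify:
  satisfied 2 clause(s); 1 remain; assigned so far: [1, 3, 5]

Answer: x1=T x3=T x5=F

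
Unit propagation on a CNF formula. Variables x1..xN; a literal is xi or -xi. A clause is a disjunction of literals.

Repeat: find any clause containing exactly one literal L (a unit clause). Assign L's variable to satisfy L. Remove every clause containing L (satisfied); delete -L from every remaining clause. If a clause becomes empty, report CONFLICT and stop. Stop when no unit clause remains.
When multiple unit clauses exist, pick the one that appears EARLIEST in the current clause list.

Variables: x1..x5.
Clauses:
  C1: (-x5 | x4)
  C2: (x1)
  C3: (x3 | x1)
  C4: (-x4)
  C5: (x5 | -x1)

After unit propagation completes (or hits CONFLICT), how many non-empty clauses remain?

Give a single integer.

Answer: 0

Derivation:
unit clause [1] forces x1=T; simplify:
  drop -1 from [5, -1] -> [5]
  satisfied 2 clause(s); 3 remain; assigned so far: [1]
unit clause [-4] forces x4=F; simplify:
  drop 4 from [-5, 4] -> [-5]
  satisfied 1 clause(s); 2 remain; assigned so far: [1, 4]
unit clause [-5] forces x5=F; simplify:
  drop 5 from [5] -> [] (empty!)
  satisfied 1 clause(s); 1 remain; assigned so far: [1, 4, 5]
CONFLICT (empty clause)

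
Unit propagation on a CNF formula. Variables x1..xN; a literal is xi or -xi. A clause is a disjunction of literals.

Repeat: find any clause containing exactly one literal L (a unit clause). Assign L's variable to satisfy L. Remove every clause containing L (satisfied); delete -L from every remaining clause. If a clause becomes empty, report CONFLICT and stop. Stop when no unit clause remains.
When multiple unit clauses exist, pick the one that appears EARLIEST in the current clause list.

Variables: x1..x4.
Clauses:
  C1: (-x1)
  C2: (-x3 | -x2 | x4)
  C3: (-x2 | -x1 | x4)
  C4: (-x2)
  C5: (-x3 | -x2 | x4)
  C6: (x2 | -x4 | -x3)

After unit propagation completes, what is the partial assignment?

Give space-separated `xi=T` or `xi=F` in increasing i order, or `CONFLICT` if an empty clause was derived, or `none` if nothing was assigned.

unit clause [-1] forces x1=F; simplify:
  satisfied 2 clause(s); 4 remain; assigned so far: [1]
unit clause [-2] forces x2=F; simplify:
  drop 2 from [2, -4, -3] -> [-4, -3]
  satisfied 3 clause(s); 1 remain; assigned so far: [1, 2]

Answer: x1=F x2=F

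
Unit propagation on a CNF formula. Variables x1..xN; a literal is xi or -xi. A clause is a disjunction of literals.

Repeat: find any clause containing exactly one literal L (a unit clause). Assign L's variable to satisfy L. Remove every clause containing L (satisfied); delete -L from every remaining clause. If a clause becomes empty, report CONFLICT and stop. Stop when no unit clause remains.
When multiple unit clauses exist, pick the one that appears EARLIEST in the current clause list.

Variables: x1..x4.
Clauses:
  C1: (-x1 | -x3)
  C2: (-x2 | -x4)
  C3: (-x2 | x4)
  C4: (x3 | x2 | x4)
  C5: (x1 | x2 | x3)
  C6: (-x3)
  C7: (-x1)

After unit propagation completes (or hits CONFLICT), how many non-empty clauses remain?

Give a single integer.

Answer: 0

Derivation:
unit clause [-3] forces x3=F; simplify:
  drop 3 from [3, 2, 4] -> [2, 4]
  drop 3 from [1, 2, 3] -> [1, 2]
  satisfied 2 clause(s); 5 remain; assigned so far: [3]
unit clause [-1] forces x1=F; simplify:
  drop 1 from [1, 2] -> [2]
  satisfied 1 clause(s); 4 remain; assigned so far: [1, 3]
unit clause [2] forces x2=T; simplify:
  drop -2 from [-2, -4] -> [-4]
  drop -2 from [-2, 4] -> [4]
  satisfied 2 clause(s); 2 remain; assigned so far: [1, 2, 3]
unit clause [-4] forces x4=F; simplify:
  drop 4 from [4] -> [] (empty!)
  satisfied 1 clause(s); 1 remain; assigned so far: [1, 2, 3, 4]
CONFLICT (empty clause)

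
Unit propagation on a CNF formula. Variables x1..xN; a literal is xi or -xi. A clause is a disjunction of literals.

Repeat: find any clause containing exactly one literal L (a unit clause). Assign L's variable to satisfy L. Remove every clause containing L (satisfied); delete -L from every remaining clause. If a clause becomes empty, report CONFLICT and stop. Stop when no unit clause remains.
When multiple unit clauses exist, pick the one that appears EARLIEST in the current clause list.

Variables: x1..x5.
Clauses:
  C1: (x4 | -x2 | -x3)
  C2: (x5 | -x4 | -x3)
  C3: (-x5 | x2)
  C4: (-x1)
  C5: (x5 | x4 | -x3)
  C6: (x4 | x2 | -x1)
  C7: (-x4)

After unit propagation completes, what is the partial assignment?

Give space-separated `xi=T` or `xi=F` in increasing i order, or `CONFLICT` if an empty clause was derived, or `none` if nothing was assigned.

unit clause [-1] forces x1=F; simplify:
  satisfied 2 clause(s); 5 remain; assigned so far: [1]
unit clause [-4] forces x4=F; simplify:
  drop 4 from [4, -2, -3] -> [-2, -3]
  drop 4 from [5, 4, -3] -> [5, -3]
  satisfied 2 clause(s); 3 remain; assigned so far: [1, 4]

Answer: x1=F x4=F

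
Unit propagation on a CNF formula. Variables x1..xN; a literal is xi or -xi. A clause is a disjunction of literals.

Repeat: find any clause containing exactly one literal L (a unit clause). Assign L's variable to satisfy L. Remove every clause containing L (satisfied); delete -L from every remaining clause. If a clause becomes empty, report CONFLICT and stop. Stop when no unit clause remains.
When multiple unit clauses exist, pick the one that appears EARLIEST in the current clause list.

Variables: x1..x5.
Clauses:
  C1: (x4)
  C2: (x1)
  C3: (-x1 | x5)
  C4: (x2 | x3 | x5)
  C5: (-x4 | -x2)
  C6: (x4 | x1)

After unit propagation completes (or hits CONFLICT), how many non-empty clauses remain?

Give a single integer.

unit clause [4] forces x4=T; simplify:
  drop -4 from [-4, -2] -> [-2]
  satisfied 2 clause(s); 4 remain; assigned so far: [4]
unit clause [1] forces x1=T; simplify:
  drop -1 from [-1, 5] -> [5]
  satisfied 1 clause(s); 3 remain; assigned so far: [1, 4]
unit clause [5] forces x5=T; simplify:
  satisfied 2 clause(s); 1 remain; assigned so far: [1, 4, 5]
unit clause [-2] forces x2=F; simplify:
  satisfied 1 clause(s); 0 remain; assigned so far: [1, 2, 4, 5]

Answer: 0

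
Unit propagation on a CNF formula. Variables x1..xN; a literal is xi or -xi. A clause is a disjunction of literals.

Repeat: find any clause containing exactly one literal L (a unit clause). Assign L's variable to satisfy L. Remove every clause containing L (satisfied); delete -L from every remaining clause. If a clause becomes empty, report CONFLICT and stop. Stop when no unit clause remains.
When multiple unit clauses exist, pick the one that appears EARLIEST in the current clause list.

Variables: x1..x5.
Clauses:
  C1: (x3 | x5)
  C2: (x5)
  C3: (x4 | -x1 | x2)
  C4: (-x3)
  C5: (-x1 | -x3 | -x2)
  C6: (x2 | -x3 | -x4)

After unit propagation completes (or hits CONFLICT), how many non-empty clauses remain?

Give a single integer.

unit clause [5] forces x5=T; simplify:
  satisfied 2 clause(s); 4 remain; assigned so far: [5]
unit clause [-3] forces x3=F; simplify:
  satisfied 3 clause(s); 1 remain; assigned so far: [3, 5]

Answer: 1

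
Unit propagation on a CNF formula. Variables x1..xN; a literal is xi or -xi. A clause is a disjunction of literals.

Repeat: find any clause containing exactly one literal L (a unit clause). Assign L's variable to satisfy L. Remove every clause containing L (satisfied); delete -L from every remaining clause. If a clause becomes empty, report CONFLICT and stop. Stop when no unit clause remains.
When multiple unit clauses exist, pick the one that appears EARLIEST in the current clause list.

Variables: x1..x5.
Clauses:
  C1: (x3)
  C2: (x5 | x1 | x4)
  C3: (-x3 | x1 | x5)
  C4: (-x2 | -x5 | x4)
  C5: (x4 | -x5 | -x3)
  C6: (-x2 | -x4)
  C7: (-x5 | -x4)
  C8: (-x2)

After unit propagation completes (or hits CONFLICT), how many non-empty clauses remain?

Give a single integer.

unit clause [3] forces x3=T; simplify:
  drop -3 from [-3, 1, 5] -> [1, 5]
  drop -3 from [4, -5, -3] -> [4, -5]
  satisfied 1 clause(s); 7 remain; assigned so far: [3]
unit clause [-2] forces x2=F; simplify:
  satisfied 3 clause(s); 4 remain; assigned so far: [2, 3]

Answer: 4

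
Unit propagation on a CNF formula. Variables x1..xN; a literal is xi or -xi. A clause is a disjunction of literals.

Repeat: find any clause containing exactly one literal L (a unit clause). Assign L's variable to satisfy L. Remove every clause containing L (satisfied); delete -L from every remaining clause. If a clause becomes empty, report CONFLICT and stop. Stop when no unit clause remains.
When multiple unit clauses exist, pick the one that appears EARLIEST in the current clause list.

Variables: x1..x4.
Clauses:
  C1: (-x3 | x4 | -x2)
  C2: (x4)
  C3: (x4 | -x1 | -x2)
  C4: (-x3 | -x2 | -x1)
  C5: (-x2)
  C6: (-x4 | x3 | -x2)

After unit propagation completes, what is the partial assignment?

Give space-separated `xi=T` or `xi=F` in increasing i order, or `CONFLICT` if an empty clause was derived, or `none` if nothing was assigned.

unit clause [4] forces x4=T; simplify:
  drop -4 from [-4, 3, -2] -> [3, -2]
  satisfied 3 clause(s); 3 remain; assigned so far: [4]
unit clause [-2] forces x2=F; simplify:
  satisfied 3 clause(s); 0 remain; assigned so far: [2, 4]

Answer: x2=F x4=T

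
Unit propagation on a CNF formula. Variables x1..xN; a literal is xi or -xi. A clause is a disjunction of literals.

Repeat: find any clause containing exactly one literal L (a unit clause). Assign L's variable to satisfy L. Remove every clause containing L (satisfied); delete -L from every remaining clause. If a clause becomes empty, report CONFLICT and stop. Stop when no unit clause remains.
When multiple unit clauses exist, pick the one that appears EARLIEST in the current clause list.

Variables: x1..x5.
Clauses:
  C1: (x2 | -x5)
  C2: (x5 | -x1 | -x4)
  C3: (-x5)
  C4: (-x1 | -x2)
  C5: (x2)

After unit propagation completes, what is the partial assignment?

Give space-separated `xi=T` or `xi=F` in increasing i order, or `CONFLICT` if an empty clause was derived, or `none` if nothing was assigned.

unit clause [-5] forces x5=F; simplify:
  drop 5 from [5, -1, -4] -> [-1, -4]
  satisfied 2 clause(s); 3 remain; assigned so far: [5]
unit clause [2] forces x2=T; simplify:
  drop -2 from [-1, -2] -> [-1]
  satisfied 1 clause(s); 2 remain; assigned so far: [2, 5]
unit clause [-1] forces x1=F; simplify:
  satisfied 2 clause(s); 0 remain; assigned so far: [1, 2, 5]

Answer: x1=F x2=T x5=F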